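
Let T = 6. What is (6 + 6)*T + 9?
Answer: 81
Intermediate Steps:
(6 + 6)*T + 9 = (6 + 6)*6 + 9 = 12*6 + 9 = 72 + 9 = 81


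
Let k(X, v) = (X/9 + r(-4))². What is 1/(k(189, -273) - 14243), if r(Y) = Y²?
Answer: -1/12874 ≈ -7.7676e-5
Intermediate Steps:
k(X, v) = (16 + X/9)² (k(X, v) = (X/9 + (-4)²)² = (X*(⅑) + 16)² = (X/9 + 16)² = (16 + X/9)²)
1/(k(189, -273) - 14243) = 1/((144 + 189)²/81 - 14243) = 1/((1/81)*333² - 14243) = 1/((1/81)*110889 - 14243) = 1/(1369 - 14243) = 1/(-12874) = -1/12874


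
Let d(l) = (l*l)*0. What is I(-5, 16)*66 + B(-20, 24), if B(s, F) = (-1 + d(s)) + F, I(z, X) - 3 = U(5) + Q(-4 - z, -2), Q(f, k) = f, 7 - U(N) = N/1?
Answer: 419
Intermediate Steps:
U(N) = 7 - N (U(N) = 7 - N/1 = 7 - N)
I(z, X) = 1 - z (I(z, X) = 3 + ((7 - 1*5) + (-4 - z)) = 3 + ((7 - 5) + (-4 - z)) = 3 + (2 + (-4 - z)) = 3 + (-2 - z) = 1 - z)
d(l) = 0 (d(l) = l²*0 = 0)
B(s, F) = -1 + F (B(s, F) = (-1 + 0) + F = -1 + F)
I(-5, 16)*66 + B(-20, 24) = (1 - 1*(-5))*66 + (-1 + 24) = (1 + 5)*66 + 23 = 6*66 + 23 = 396 + 23 = 419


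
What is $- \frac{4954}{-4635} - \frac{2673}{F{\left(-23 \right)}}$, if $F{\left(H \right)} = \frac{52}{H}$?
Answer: $\frac{285212773}{241020} \approx 1183.4$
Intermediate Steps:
$- \frac{4954}{-4635} - \frac{2673}{F{\left(-23 \right)}} = - \frac{4954}{-4635} - \frac{2673}{52 \frac{1}{-23}} = \left(-4954\right) \left(- \frac{1}{4635}\right) - \frac{2673}{52 \left(- \frac{1}{23}\right)} = \frac{4954}{4635} - \frac{2673}{- \frac{52}{23}} = \frac{4954}{4635} - - \frac{61479}{52} = \frac{4954}{4635} + \frac{61479}{52} = \frac{285212773}{241020}$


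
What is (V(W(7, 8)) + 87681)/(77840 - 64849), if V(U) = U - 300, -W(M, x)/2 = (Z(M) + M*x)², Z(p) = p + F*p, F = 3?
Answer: 73269/12991 ≈ 5.6400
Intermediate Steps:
Z(p) = 4*p (Z(p) = p + 3*p = 4*p)
W(M, x) = -2*(4*M + M*x)²
V(U) = -300 + U
(V(W(7, 8)) + 87681)/(77840 - 64849) = ((-300 - 2*7²*(4 + 8)²) + 87681)/(77840 - 64849) = ((-300 - 2*49*12²) + 87681)/12991 = ((-300 - 2*49*144) + 87681)*(1/12991) = ((-300 - 14112) + 87681)*(1/12991) = (-14412 + 87681)*(1/12991) = 73269*(1/12991) = 73269/12991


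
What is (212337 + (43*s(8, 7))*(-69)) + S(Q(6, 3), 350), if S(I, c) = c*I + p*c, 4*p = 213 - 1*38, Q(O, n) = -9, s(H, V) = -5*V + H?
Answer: 609217/2 ≈ 3.0461e+5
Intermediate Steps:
s(H, V) = H - 5*V
p = 175/4 (p = (213 - 1*38)/4 = (213 - 38)/4 = (¼)*175 = 175/4 ≈ 43.750)
S(I, c) = 175*c/4 + I*c (S(I, c) = c*I + 175*c/4 = I*c + 175*c/4 = 175*c/4 + I*c)
(212337 + (43*s(8, 7))*(-69)) + S(Q(6, 3), 350) = (212337 + (43*(8 - 5*7))*(-69)) + (¼)*350*(175 + 4*(-9)) = (212337 + (43*(8 - 35))*(-69)) + (¼)*350*(175 - 36) = (212337 + (43*(-27))*(-69)) + (¼)*350*139 = (212337 - 1161*(-69)) + 24325/2 = (212337 + 80109) + 24325/2 = 292446 + 24325/2 = 609217/2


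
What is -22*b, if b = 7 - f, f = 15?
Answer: 176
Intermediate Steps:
b = -8 (b = 7 - 1*15 = 7 - 15 = -8)
-22*b = -22*(-8) = 176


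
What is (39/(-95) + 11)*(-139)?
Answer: -139834/95 ≈ -1471.9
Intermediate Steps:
(39/(-95) + 11)*(-139) = (39*(-1/95) + 11)*(-139) = (-39/95 + 11)*(-139) = (1006/95)*(-139) = -139834/95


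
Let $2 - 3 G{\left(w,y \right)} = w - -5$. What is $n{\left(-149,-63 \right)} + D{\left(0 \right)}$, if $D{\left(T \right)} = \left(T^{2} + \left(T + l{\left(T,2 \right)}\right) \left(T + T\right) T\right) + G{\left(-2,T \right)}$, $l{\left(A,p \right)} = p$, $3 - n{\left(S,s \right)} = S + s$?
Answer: $\frac{644}{3} \approx 214.67$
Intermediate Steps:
$n{\left(S,s \right)} = 3 - S - s$ ($n{\left(S,s \right)} = 3 - \left(S + s\right) = 3 - S - s$)
$G{\left(w,y \right)} = -1 - \frac{w}{3}$ ($G{\left(w,y \right)} = \frac{2}{3} - \frac{w - -5}{3} = \frac{2}{3} - \frac{w + 5}{3} = \frac{2}{3} - \frac{5 + w}{3} = \frac{2}{3} - \left(\frac{5}{3} + \frac{w}{3}\right) = -1 - \frac{w}{3}$)
$D{\left(T \right)} = - \frac{1}{3} + T^{2} + 2 T^{2} \left(2 + T\right)$ ($D{\left(T \right)} = \left(T^{2} + \left(T + 2\right) \left(T + T\right) T\right) - \frac{1}{3} = \left(T^{2} + \left(2 + T\right) 2 T T\right) + \left(-1 + \frac{2}{3}\right) = \left(T^{2} + 2 T \left(2 + T\right) T\right) - \frac{1}{3} = \left(T^{2} + 2 T^{2} \left(2 + T\right)\right) - \frac{1}{3} = - \frac{1}{3} + T^{2} + 2 T^{2} \left(2 + T\right)$)
$n{\left(-149,-63 \right)} + D{\left(0 \right)} = \left(3 - -149 - -63\right) + \left(- \frac{1}{3} + 2 \cdot 0^{3} + 5 \cdot 0^{2}\right) = \left(3 + 149 + 63\right) + \left(- \frac{1}{3} + 2 \cdot 0 + 5 \cdot 0\right) = 215 + \left(- \frac{1}{3} + 0 + 0\right) = 215 - \frac{1}{3} = \frac{644}{3}$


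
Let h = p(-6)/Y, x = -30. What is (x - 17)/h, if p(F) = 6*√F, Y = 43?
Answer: 2021*I*√6/36 ≈ 137.51*I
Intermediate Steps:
h = 6*I*√6/43 (h = (6*√(-6))/43 = (6*(I*√6))*(1/43) = (6*I*√6)*(1/43) = 6*I*√6/43 ≈ 0.34179*I)
(x - 17)/h = (-30 - 17)/((6*I*√6/43)) = -43*I*√6/36*(-47) = 2021*I*√6/36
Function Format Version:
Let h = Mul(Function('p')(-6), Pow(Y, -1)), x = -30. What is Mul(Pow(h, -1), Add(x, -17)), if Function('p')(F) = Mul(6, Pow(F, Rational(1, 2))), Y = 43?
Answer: Mul(Rational(2021, 36), I, Pow(6, Rational(1, 2))) ≈ Mul(137.51, I)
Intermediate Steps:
h = Mul(Rational(6, 43), I, Pow(6, Rational(1, 2))) (h = Mul(Mul(6, Pow(-6, Rational(1, 2))), Pow(43, -1)) = Mul(Mul(6, Mul(I, Pow(6, Rational(1, 2)))), Rational(1, 43)) = Mul(Mul(6, I, Pow(6, Rational(1, 2))), Rational(1, 43)) = Mul(Rational(6, 43), I, Pow(6, Rational(1, 2))) ≈ Mul(0.34179, I))
Mul(Pow(h, -1), Add(x, -17)) = Mul(Pow(Mul(Rational(6, 43), I, Pow(6, Rational(1, 2))), -1), Add(-30, -17)) = Mul(Mul(Rational(-43, 36), I, Pow(6, Rational(1, 2))), -47) = Mul(Rational(2021, 36), I, Pow(6, Rational(1, 2)))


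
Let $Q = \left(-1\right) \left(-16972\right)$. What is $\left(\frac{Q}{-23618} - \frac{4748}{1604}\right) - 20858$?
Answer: $- \frac{98788581091}{4735409} \approx -20862.0$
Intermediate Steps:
$Q = 16972$
$\left(\frac{Q}{-23618} - \frac{4748}{1604}\right) - 20858 = \left(\frac{16972}{-23618} - \frac{4748}{1604}\right) - 20858 = \left(16972 \left(- \frac{1}{23618}\right) - \frac{1187}{401}\right) - 20858 = \left(- \frac{8486}{11809} - \frac{1187}{401}\right) - 20858 = - \frac{17420169}{4735409} - 20858 = - \frac{98788581091}{4735409}$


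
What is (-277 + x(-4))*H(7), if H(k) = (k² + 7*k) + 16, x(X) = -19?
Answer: -33744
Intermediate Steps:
H(k) = 16 + k² + 7*k
(-277 + x(-4))*H(7) = (-277 - 19)*(16 + 7² + 7*7) = -296*(16 + 49 + 49) = -296*114 = -33744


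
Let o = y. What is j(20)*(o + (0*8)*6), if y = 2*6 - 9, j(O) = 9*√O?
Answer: 54*√5 ≈ 120.75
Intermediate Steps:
y = 3 (y = 12 - 9 = 3)
o = 3
j(20)*(o + (0*8)*6) = (9*√20)*(3 + (0*8)*6) = (9*(2*√5))*(3 + 0*6) = (18*√5)*(3 + 0) = (18*√5)*3 = 54*√5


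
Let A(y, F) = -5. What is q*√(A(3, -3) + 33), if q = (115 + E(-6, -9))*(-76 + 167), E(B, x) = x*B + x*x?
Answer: 45500*√7 ≈ 1.2038e+5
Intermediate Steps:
E(B, x) = x² + B*x (E(B, x) = B*x + x² = x² + B*x)
q = 22750 (q = (115 - 9*(-6 - 9))*(-76 + 167) = (115 - 9*(-15))*91 = (115 + 135)*91 = 250*91 = 22750)
q*√(A(3, -3) + 33) = 22750*√(-5 + 33) = 22750*√28 = 22750*(2*√7) = 45500*√7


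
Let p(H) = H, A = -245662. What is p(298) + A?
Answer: -245364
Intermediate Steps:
p(298) + A = 298 - 245662 = -245364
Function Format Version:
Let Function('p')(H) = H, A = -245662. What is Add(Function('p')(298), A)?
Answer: -245364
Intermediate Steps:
Add(Function('p')(298), A) = Add(298, -245662) = -245364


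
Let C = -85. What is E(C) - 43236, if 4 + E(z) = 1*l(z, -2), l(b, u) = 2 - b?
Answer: -43153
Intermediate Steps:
E(z) = -2 - z (E(z) = -4 + 1*(2 - z) = -4 + (2 - z) = -2 - z)
E(C) - 43236 = (-2 - 1*(-85)) - 43236 = (-2 + 85) - 43236 = 83 - 43236 = -43153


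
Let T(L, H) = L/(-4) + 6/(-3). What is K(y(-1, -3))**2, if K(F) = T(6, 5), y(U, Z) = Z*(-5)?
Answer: 49/4 ≈ 12.250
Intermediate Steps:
T(L, H) = -2 - L/4 (T(L, H) = L*(-1/4) + 6*(-1/3) = -L/4 - 2 = -2 - L/4)
y(U, Z) = -5*Z
K(F) = -7/2 (K(F) = -2 - 1/4*6 = -2 - 3/2 = -7/2)
K(y(-1, -3))**2 = (-7/2)**2 = 49/4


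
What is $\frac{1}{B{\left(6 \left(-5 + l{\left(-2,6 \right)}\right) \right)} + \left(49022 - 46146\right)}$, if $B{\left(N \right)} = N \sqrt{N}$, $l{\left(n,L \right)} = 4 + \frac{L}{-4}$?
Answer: $\frac{2876}{8274751} + \frac{15 i \sqrt{15}}{8274751} \approx 0.00034756 + 7.0207 \cdot 10^{-6} i$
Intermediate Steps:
$l{\left(n,L \right)} = 4 - \frac{L}{4}$ ($l{\left(n,L \right)} = 4 + L \left(- \frac{1}{4}\right) = 4 - \frac{L}{4}$)
$B{\left(N \right)} = N^{\frac{3}{2}}$
$\frac{1}{B{\left(6 \left(-5 + l{\left(-2,6 \right)}\right) \right)} + \left(49022 - 46146\right)} = \frac{1}{\left(6 \left(-5 + \left(4 - \frac{3}{2}\right)\right)\right)^{\frac{3}{2}} + \left(49022 - 46146\right)} = \frac{1}{\left(6 \left(-5 + \frac{5}{2}\right)\right)^{\frac{3}{2}} + 2876} = \frac{1}{\left(6 \left(- \frac{5}{2}\right)\right)^{\frac{3}{2}} + 2876} = \frac{1}{\left(-15\right)^{\frac{3}{2}} + 2876} = \frac{1}{- 15 i \sqrt{15} + 2876} = \frac{1}{2876 - 15 i \sqrt{15}}$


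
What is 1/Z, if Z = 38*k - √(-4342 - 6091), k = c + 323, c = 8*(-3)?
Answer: 11362/129105477 + I*√10433/129105477 ≈ 8.8006e-5 + 7.9115e-7*I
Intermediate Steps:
c = -24
k = 299 (k = -24 + 323 = 299)
Z = 11362 - I*√10433 (Z = 38*299 - √(-4342 - 6091) = 11362 - √(-10433) = 11362 - I*√10433 ≈ 11362.0 - 102.14*I)
1/Z = 1/(11362 - I*√10433)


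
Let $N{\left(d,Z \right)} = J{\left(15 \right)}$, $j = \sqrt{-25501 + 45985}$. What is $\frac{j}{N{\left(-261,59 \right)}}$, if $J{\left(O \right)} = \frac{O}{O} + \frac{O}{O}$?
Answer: $3 \sqrt{569} \approx 71.561$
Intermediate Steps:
$j = 6 \sqrt{569}$ ($j = \sqrt{20484} = 6 \sqrt{569} \approx 143.12$)
$J{\left(O \right)} = 2$ ($J{\left(O \right)} = 1 + 1 = 2$)
$N{\left(d,Z \right)} = 2$
$\frac{j}{N{\left(-261,59 \right)}} = \frac{6 \sqrt{569}}{2} = 6 \sqrt{569} \cdot \frac{1}{2} = 3 \sqrt{569}$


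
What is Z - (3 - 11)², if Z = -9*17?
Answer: -217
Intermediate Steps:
Z = -153
Z - (3 - 11)² = -153 - (3 - 11)² = -153 - 1*(-8)² = -153 - 1*64 = -153 - 64 = -217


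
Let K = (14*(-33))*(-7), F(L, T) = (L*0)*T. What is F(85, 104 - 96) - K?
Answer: -3234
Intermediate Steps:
F(L, T) = 0 (F(L, T) = 0*T = 0)
K = 3234 (K = -462*(-7) = 3234)
F(85, 104 - 96) - K = 0 - 1*3234 = 0 - 3234 = -3234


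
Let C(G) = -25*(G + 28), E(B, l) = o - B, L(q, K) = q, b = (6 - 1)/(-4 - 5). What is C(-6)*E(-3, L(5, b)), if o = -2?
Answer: -550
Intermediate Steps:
b = -5/9 (b = 5/(-9) = 5*(-⅑) = -5/9 ≈ -0.55556)
E(B, l) = -2 - B
C(G) = -700 - 25*G (C(G) = -25*(28 + G) = -700 - 25*G)
C(-6)*E(-3, L(5, b)) = (-700 - 25*(-6))*(-2 - 1*(-3)) = (-700 + 150)*(-2 + 3) = -550*1 = -550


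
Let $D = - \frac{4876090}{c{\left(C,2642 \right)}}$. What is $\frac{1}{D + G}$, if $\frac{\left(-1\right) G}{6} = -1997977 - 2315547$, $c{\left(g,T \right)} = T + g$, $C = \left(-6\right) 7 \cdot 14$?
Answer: $\frac{1027}{26577496843} \approx 3.8642 \cdot 10^{-8}$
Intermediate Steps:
$C = -588$ ($C = \left(-42\right) 14 = -588$)
$D = - \frac{2438045}{1027}$ ($D = - \frac{4876090}{2642 - 588} = - \frac{4876090}{2054} = \left(-4876090\right) \frac{1}{2054} = - \frac{2438045}{1027} \approx -2373.9$)
$G = 25881144$ ($G = - 6 \left(-1997977 - 2315547\right) = \left(-6\right) \left(-4313524\right) = 25881144$)
$\frac{1}{D + G} = \frac{1}{- \frac{2438045}{1027} + 25881144} = \frac{1}{\frac{26577496843}{1027}} = \frac{1027}{26577496843}$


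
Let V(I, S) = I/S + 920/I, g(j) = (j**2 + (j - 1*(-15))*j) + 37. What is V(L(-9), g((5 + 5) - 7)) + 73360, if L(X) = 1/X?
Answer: 58571999/900 ≈ 65080.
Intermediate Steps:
g(j) = 37 + j**2 + j*(15 + j) (g(j) = (j**2 + (j + 15)*j) + 37 = (j**2 + (15 + j)*j) + 37 = (j**2 + j*(15 + j)) + 37 = 37 + j**2 + j*(15 + j))
V(I, S) = 920/I + I/S
V(L(-9), g((5 + 5) - 7)) + 73360 = (920/(1/(-9)) + 1/((-9)*(37 + 2*((5 + 5) - 7)**2 + 15*((5 + 5) - 7)))) + 73360 = (920/(-1/9) - 1/(9*(37 + 2*(10 - 7)**2 + 15*(10 - 7)))) + 73360 = (920*(-9) - 1/(9*(37 + 2*3**2 + 15*3))) + 73360 = (-8280 - 1/(9*(37 + 2*9 + 45))) + 73360 = (-8280 - 1/(9*(37 + 18 + 45))) + 73360 = (-8280 - 1/9/100) + 73360 = (-8280 - 1/9*1/100) + 73360 = (-8280 - 1/900) + 73360 = -7452001/900 + 73360 = 58571999/900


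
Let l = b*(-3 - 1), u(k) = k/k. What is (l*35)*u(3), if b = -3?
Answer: 420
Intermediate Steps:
u(k) = 1
l = 12 (l = -3*(-3 - 1) = -3*(-4) = 12)
(l*35)*u(3) = (12*35)*1 = 420*1 = 420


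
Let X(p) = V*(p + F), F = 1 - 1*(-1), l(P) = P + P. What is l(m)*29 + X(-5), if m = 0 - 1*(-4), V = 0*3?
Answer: 232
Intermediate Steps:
V = 0
m = 4 (m = 0 + 4 = 4)
l(P) = 2*P
F = 2 (F = 1 + 1 = 2)
X(p) = 0 (X(p) = 0*(p + 2) = 0*(2 + p) = 0)
l(m)*29 + X(-5) = (2*4)*29 + 0 = 8*29 + 0 = 232 + 0 = 232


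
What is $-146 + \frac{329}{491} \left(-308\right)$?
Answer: $- \frac{173018}{491} \approx -352.38$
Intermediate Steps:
$-146 + \frac{329}{491} \left(-308\right) = -146 - \frac{101332}{491} = - \frac{173018}{491}$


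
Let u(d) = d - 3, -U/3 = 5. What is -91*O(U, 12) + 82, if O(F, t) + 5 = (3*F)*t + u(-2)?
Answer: 50132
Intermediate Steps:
U = -15 (U = -3*5 = -15)
u(d) = -3 + d
O(F, t) = -10 + 3*F*t (O(F, t) = -5 + ((3*F)*t + (-3 - 2)) = -5 + (3*F*t - 5) = -5 + (-5 + 3*F*t) = -10 + 3*F*t)
-91*O(U, 12) + 82 = -91*(-10 + 3*(-15)*12) + 82 = -91*(-10 - 540) + 82 = -91*(-550) + 82 = 50050 + 82 = 50132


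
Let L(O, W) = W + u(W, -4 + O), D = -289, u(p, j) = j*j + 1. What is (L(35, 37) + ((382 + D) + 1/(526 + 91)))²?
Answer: 453959275225/380689 ≈ 1.1925e+6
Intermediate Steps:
u(p, j) = 1 + j² (u(p, j) = j² + 1 = 1 + j²)
L(O, W) = 1 + W + (-4 + O)² (L(O, W) = W + (1 + (-4 + O)²) = 1 + W + (-4 + O)²)
(L(35, 37) + ((382 + D) + 1/(526 + 91)))² = ((1 + 37 + (-4 + 35)²) + ((382 - 289) + 1/(526 + 91)))² = ((1 + 37 + 31²) + (93 + 1/617))² = ((1 + 37 + 961) + (93 + 1/617))² = (999 + 57382/617)² = (673765/617)² = 453959275225/380689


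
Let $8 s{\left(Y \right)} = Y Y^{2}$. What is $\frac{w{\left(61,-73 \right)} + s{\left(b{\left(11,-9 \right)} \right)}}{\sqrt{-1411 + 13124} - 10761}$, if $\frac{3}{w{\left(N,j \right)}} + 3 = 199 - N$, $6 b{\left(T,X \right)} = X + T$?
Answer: $- \frac{6119}{2451968640} - \frac{29 \sqrt{11713}}{125050400640} \approx -2.5206 \cdot 10^{-6}$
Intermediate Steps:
$b{\left(T,X \right)} = \frac{T}{6} + \frac{X}{6}$ ($b{\left(T,X \right)} = \frac{X + T}{6} = \frac{T + X}{6} = \frac{T}{6} + \frac{X}{6}$)
$w{\left(N,j \right)} = \frac{3}{196 - N}$ ($w{\left(N,j \right)} = \frac{3}{-3 - \left(-199 + N\right)} = \frac{3}{196 - N}$)
$s{\left(Y \right)} = \frac{Y^{3}}{8}$ ($s{\left(Y \right)} = \frac{Y Y^{2}}{8} = \frac{Y^{3}}{8}$)
$\frac{w{\left(61,-73 \right)} + s{\left(b{\left(11,-9 \right)} \right)}}{\sqrt{-1411 + 13124} - 10761} = \frac{- \frac{3}{-196 + 61} + \frac{\left(\frac{1}{6} \cdot 11 + \frac{1}{6} \left(-9\right)\right)^{3}}{8}}{\sqrt{-1411 + 13124} - 10761} = \frac{- \frac{3}{-135} + \frac{\left(\frac{11}{6} - \frac{3}{2}\right)^{3}}{8}}{\sqrt{11713} - 10761} = \frac{\left(-3\right) \left(- \frac{1}{135}\right) + \frac{1}{8 \cdot 27}}{-10761 + \sqrt{11713}} = \frac{\frac{1}{45} + \frac{1}{8} \cdot \frac{1}{27}}{-10761 + \sqrt{11713}} = \frac{\frac{1}{45} + \frac{1}{216}}{-10761 + \sqrt{11713}} = \frac{29}{1080 \left(-10761 + \sqrt{11713}\right)}$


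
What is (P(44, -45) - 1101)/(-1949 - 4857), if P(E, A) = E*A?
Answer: 3081/6806 ≈ 0.45269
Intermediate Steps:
P(E, A) = A*E
(P(44, -45) - 1101)/(-1949 - 4857) = (-45*44 - 1101)/(-1949 - 4857) = (-1980 - 1101)/(-6806) = -3081*(-1/6806) = 3081/6806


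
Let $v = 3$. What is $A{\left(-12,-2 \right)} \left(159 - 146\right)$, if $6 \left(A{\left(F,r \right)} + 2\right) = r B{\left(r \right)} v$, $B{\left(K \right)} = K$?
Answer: $0$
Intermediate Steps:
$A{\left(F,r \right)} = -2 + \frac{r^{2}}{2}$ ($A{\left(F,r \right)} = -2 + \frac{r r 3}{6} = -2 + \frac{r^{2} \cdot 3}{6} = -2 + \frac{3 r^{2}}{6} = -2 + \frac{r^{2}}{2}$)
$A{\left(-12,-2 \right)} \left(159 - 146\right) = \left(-2 + \frac{\left(-2\right)^{2}}{2}\right) \left(159 - 146\right) = \left(-2 + \frac{1}{2} \cdot 4\right) 13 = \left(-2 + 2\right) 13 = 0 \cdot 13 = 0$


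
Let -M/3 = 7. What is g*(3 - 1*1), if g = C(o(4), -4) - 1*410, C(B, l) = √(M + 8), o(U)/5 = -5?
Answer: -820 + 2*I*√13 ≈ -820.0 + 7.2111*I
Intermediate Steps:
M = -21 (M = -3*7 = -21)
o(U) = -25 (o(U) = 5*(-5) = -25)
C(B, l) = I*√13 (C(B, l) = √(-21 + 8) = √(-13) = I*√13)
g = -410 + I*√13 (g = I*√13 - 1*410 = I*√13 - 410 = -410 + I*√13 ≈ -410.0 + 3.6056*I)
g*(3 - 1*1) = (-410 + I*√13)*(3 - 1*1) = (-410 + I*√13)*(3 - 1) = (-410 + I*√13)*2 = -820 + 2*I*√13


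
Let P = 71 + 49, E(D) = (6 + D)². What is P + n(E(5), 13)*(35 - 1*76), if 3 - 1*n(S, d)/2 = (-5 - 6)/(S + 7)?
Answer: -8515/64 ≈ -133.05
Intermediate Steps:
n(S, d) = 6 + 22/(7 + S) (n(S, d) = 6 - 2*(-5 - 6)/(S + 7) = 6 - (-22)/(7 + S) = 6 + 22/(7 + S))
P = 120
P + n(E(5), 13)*(35 - 1*76) = 120 + (2*(32 + 3*(6 + 5)²)/(7 + (6 + 5)²))*(35 - 1*76) = 120 + (2*(32 + 3*11²)/(7 + 11²))*(35 - 76) = 120 + (2*(32 + 3*121)/(7 + 121))*(-41) = 120 + (2*(32 + 363)/128)*(-41) = 120 + (2*(1/128)*395)*(-41) = 120 + (395/64)*(-41) = 120 - 16195/64 = -8515/64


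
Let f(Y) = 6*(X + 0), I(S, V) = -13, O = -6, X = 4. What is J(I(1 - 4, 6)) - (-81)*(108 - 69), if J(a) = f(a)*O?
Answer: 3015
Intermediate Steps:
f(Y) = 24 (f(Y) = 6*(4 + 0) = 6*4 = 24)
J(a) = -144 (J(a) = 24*(-6) = -144)
J(I(1 - 4, 6)) - (-81)*(108 - 69) = -144 - (-81)*(108 - 69) = -144 - (-81)*39 = -144 - 1*(-3159) = -144 + 3159 = 3015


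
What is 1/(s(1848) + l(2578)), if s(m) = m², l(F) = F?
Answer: 1/3417682 ≈ 2.9260e-7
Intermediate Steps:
1/(s(1848) + l(2578)) = 1/(1848² + 2578) = 1/(3415104 + 2578) = 1/3417682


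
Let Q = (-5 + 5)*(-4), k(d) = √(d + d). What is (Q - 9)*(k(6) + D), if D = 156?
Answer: -1404 - 18*√3 ≈ -1435.2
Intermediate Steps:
k(d) = √2*√d (k(d) = √(2*d) = √2*√d)
Q = 0 (Q = 0*(-4) = 0)
(Q - 9)*(k(6) + D) = (0 - 9)*(√2*√6 + 156) = -9*(2*√3 + 156) = -9*(156 + 2*√3) = -1404 - 18*√3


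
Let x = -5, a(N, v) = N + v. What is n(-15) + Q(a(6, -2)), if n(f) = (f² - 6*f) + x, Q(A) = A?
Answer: 314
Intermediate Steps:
n(f) = -5 + f² - 6*f (n(f) = (f² - 6*f) - 5 = -5 + f² - 6*f)
n(-15) + Q(a(6, -2)) = (-5 + (-15)² - 6*(-15)) + (6 - 2) = (-5 + 225 + 90) + 4 = 310 + 4 = 314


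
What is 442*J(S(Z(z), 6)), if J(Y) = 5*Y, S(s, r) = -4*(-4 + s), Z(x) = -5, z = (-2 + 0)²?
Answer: 79560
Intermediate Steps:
z = 4 (z = (-2)² = 4)
S(s, r) = 16 - 4*s
442*J(S(Z(z), 6)) = 442*(5*(16 - 4*(-5))) = 442*(5*(16 + 20)) = 442*(5*36) = 442*180 = 79560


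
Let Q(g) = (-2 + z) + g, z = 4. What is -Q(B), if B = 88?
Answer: -90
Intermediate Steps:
Q(g) = 2 + g (Q(g) = (-2 + 4) + g = 2 + g)
-Q(B) = -(2 + 88) = -1*90 = -90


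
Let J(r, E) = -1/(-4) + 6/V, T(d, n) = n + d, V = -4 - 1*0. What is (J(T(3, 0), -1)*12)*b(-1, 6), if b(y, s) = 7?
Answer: -105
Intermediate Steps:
V = -4 (V = -4 + 0 = -4)
T(d, n) = d + n
J(r, E) = -5/4 (J(r, E) = -1/(-4) + 6/(-4) = -1*(-¼) + 6*(-¼) = ¼ - 3/2 = -5/4)
(J(T(3, 0), -1)*12)*b(-1, 6) = -5/4*12*7 = -15*7 = -105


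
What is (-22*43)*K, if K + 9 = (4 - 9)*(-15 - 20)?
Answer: -157036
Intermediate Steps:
K = 166 (K = -9 + (4 - 9)*(-15 - 20) = -9 - 5*(-35) = -9 + 175 = 166)
(-22*43)*K = -22*43*166 = -946*166 = -157036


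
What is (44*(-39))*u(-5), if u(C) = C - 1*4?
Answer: 15444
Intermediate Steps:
u(C) = -4 + C (u(C) = C - 4 = -4 + C)
(44*(-39))*u(-5) = (44*(-39))*(-4 - 5) = -1716*(-9) = 15444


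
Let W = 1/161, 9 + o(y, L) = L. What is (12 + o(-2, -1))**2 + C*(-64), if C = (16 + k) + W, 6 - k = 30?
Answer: 83012/161 ≈ 515.60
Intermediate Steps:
k = -24 (k = 6 - 1*30 = 6 - 30 = -24)
o(y, L) = -9 + L
W = 1/161 ≈ 0.0062112
C = -1287/161 (C = (16 - 24) + 1/161 = -8 + 1/161 = -1287/161 ≈ -7.9938)
(12 + o(-2, -1))**2 + C*(-64) = (12 + (-9 - 1))**2 - 1287/161*(-64) = (12 - 10)**2 + 82368/161 = 2**2 + 82368/161 = 4 + 82368/161 = 83012/161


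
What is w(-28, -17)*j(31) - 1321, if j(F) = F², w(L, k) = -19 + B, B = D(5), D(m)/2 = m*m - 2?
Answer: 24626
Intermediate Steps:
D(m) = -4 + 2*m² (D(m) = 2*(m*m - 2) = 2*(m² - 2) = 2*(-2 + m²) = -4 + 2*m²)
B = 46 (B = -4 + 2*5² = -4 + 2*25 = -4 + 50 = 46)
w(L, k) = 27 (w(L, k) = -19 + 46 = 27)
w(-28, -17)*j(31) - 1321 = 27*31² - 1321 = 27*961 - 1321 = 25947 - 1321 = 24626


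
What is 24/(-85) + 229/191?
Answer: 14881/16235 ≈ 0.91660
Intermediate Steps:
24/(-85) + 229/191 = 24*(-1/85) + 229*(1/191) = -24/85 + 229/191 = 14881/16235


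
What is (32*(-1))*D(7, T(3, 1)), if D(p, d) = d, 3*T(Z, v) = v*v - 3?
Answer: 64/3 ≈ 21.333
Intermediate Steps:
T(Z, v) = -1 + v²/3 (T(Z, v) = (v*v - 3)/3 = (v² - 3)/3 = (-3 + v²)/3 = -1 + v²/3)
(32*(-1))*D(7, T(3, 1)) = (32*(-1))*(-1 + (⅓)*1²) = -32*(-1 + (⅓)*1) = -32*(-1 + ⅓) = -32*(-⅔) = 64/3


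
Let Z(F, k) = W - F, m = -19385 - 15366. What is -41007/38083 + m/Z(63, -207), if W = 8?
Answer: 1321166948/2094565 ≈ 630.76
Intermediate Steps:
m = -34751
Z(F, k) = 8 - F
-41007/38083 + m/Z(63, -207) = -41007/38083 - 34751/(8 - 1*63) = -41007*1/38083 - 34751/(8 - 63) = -41007/38083 - 34751/(-55) = -41007/38083 - 34751*(-1/55) = -41007/38083 + 34751/55 = 1321166948/2094565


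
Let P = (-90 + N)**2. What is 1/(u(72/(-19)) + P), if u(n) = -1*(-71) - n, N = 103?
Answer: 19/4632 ≈ 0.0041019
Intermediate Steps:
u(n) = 71 - n
P = 169 (P = (-90 + 103)**2 = 13**2 = 169)
1/(u(72/(-19)) + P) = 1/((71 - 72/(-19)) + 169) = 1/((71 - 72*(-1)/19) + 169) = 1/((71 - 1*(-72/19)) + 169) = 1/((71 + 72/19) + 169) = 1/(1421/19 + 169) = 1/(4632/19) = 19/4632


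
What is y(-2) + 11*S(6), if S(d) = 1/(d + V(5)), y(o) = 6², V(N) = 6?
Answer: 443/12 ≈ 36.917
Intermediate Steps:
y(o) = 36
S(d) = 1/(6 + d) (S(d) = 1/(d + 6) = 1/(6 + d))
y(-2) + 11*S(6) = 36 + 11/(6 + 6) = 36 + 11/12 = 443/12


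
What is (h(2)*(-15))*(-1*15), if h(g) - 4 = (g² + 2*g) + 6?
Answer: 4050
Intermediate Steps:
h(g) = 10 + g² + 2*g (h(g) = 4 + ((g² + 2*g) + 6) = 4 + (6 + g² + 2*g) = 10 + g² + 2*g)
(h(2)*(-15))*(-1*15) = ((10 + 2² + 2*2)*(-15))*(-1*15) = ((10 + 4 + 4)*(-15))*(-15) = (18*(-15))*(-15) = -270*(-15) = 4050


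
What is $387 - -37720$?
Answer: $38107$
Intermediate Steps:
$387 - -37720 = 387 + 37720 = 38107$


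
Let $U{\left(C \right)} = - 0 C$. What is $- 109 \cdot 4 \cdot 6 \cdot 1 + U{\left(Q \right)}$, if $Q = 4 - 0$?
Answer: $-2616$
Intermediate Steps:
$Q = 4$ ($Q = 4 + 0 = 4$)
$U{\left(C \right)} = 0$ ($U{\left(C \right)} = \left(-1\right) 0 = 0$)
$- 109 \cdot 4 \cdot 6 \cdot 1 + U{\left(Q \right)} = - 109 \cdot 4 \cdot 6 \cdot 1 + 0 = - 109 \cdot 24 \cdot 1 + 0 = \left(-109\right) 24 + 0 = -2616 + 0 = -2616$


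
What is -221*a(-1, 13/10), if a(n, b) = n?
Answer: 221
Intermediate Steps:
-221*a(-1, 13/10) = -221*(-1) = 221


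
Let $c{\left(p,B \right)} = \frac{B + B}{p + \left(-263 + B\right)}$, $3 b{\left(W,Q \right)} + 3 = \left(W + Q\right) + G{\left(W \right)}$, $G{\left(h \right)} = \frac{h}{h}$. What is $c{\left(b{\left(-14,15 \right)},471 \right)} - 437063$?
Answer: $- \frac{272287423}{623} \approx -4.3706 \cdot 10^{5}$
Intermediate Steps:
$G{\left(h \right)} = 1$
$b{\left(W,Q \right)} = - \frac{2}{3} + \frac{Q}{3} + \frac{W}{3}$ ($b{\left(W,Q \right)} = -1 + \frac{\left(W + Q\right) + 1}{3} = -1 + \frac{\left(Q + W\right) + 1}{3} = -1 + \frac{1 + Q + W}{3} = -1 + \left(\frac{1}{3} + \frac{Q}{3} + \frac{W}{3}\right) = - \frac{2}{3} + \frac{Q}{3} + \frac{W}{3}$)
$c{\left(p,B \right)} = \frac{2 B}{-263 + B + p}$
$c{\left(b{\left(-14,15 \right)},471 \right)} - 437063 = 2 \cdot 471 \frac{1}{-263 + 471 + \left(- \frac{2}{3} + \frac{1}{3} \cdot 15 + \frac{1}{3} \left(-14\right)\right)} - 437063 = 2 \cdot 471 \frac{1}{-263 + 471 - \frac{1}{3}} - 437063 = 2 \cdot 471 \frac{1}{\frac{623}{3}} - 437063 = 2 \cdot 471 \cdot \frac{3}{623} - 437063 = \frac{2826}{623} - 437063 = - \frac{272287423}{623}$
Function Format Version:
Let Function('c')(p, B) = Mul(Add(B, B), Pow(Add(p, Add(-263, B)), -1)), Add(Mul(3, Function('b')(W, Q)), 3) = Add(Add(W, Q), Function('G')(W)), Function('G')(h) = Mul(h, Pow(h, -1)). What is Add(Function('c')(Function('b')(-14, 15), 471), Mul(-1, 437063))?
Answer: Rational(-272287423, 623) ≈ -4.3706e+5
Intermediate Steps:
Function('G')(h) = 1
Function('b')(W, Q) = Add(Rational(-2, 3), Mul(Rational(1, 3), Q), Mul(Rational(1, 3), W)) (Function('b')(W, Q) = Add(-1, Mul(Rational(1, 3), Add(Add(W, Q), 1))) = Add(-1, Mul(Rational(1, 3), Add(Add(Q, W), 1))) = Add(-1, Mul(Rational(1, 3), Add(1, Q, W))) = Add(-1, Add(Rational(1, 3), Mul(Rational(1, 3), Q), Mul(Rational(1, 3), W))) = Add(Rational(-2, 3), Mul(Rational(1, 3), Q), Mul(Rational(1, 3), W)))
Function('c')(p, B) = Mul(2, B, Pow(Add(-263, B, p), -1)) (Function('c')(p, B) = Mul(Mul(2, B), Pow(Add(-263, B, p), -1)) = Mul(2, B, Pow(Add(-263, B, p), -1)))
Add(Function('c')(Function('b')(-14, 15), 471), Mul(-1, 437063)) = Add(Mul(2, 471, Pow(Add(-263, 471, Add(Rational(-2, 3), Mul(Rational(1, 3), 15), Mul(Rational(1, 3), -14))), -1)), Mul(-1, 437063)) = Add(Mul(2, 471, Pow(Add(-263, 471, Add(Rational(-2, 3), 5, Rational(-14, 3))), -1)), -437063) = Add(Mul(2, 471, Pow(Add(-263, 471, Rational(-1, 3)), -1)), -437063) = Add(Mul(2, 471, Pow(Rational(623, 3), -1)), -437063) = Add(Mul(2, 471, Rational(3, 623)), -437063) = Add(Rational(2826, 623), -437063) = Rational(-272287423, 623)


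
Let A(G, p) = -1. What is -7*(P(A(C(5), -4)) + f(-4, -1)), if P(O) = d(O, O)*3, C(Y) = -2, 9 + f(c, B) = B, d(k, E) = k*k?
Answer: 49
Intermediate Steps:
d(k, E) = k²
f(c, B) = -9 + B
P(O) = 3*O² (P(O) = O²*3 = 3*O²)
-7*(P(A(C(5), -4)) + f(-4, -1)) = -7*(3*(-1)² + (-9 - 1)) = -7*(3*1 - 10) = -7*(3 - 10) = -7*(-7) = 49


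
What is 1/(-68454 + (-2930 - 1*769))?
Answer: -1/72153 ≈ -1.3859e-5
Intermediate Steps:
1/(-68454 + (-2930 - 1*769)) = 1/(-68454 + (-2930 - 769)) = 1/(-68454 - 3699) = 1/(-72153) = -1/72153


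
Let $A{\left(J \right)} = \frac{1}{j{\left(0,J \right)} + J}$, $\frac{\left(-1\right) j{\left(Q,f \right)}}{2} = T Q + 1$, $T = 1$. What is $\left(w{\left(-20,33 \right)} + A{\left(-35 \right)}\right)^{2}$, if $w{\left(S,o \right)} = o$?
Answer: $\frac{1488400}{1369} \approx 1087.2$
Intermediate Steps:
$j{\left(Q,f \right)} = -2 - 2 Q$ ($j{\left(Q,f \right)} = - 2 \left(1 Q + 1\right) = - 2 \left(Q + 1\right) = - 2 \left(1 + Q\right) = -2 - 2 Q$)
$A{\left(J \right)} = \frac{1}{-2 + J}$ ($A{\left(J \right)} = \frac{1}{\left(-2 - 0\right) + J} = \frac{1}{\left(-2 + 0\right) + J} = \frac{1}{-2 + J}$)
$\left(w{\left(-20,33 \right)} + A{\left(-35 \right)}\right)^{2} = \left(33 + \frac{1}{-2 - 35}\right)^{2} = \left(33 + \frac{1}{-37}\right)^{2} = \left(33 - \frac{1}{37}\right)^{2} = \left(\frac{1220}{37}\right)^{2} = \frac{1488400}{1369}$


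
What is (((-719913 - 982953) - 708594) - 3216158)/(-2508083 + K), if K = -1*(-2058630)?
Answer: 5627618/449453 ≈ 12.521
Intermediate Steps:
K = 2058630
(((-719913 - 982953) - 708594) - 3216158)/(-2508083 + K) = (((-719913 - 982953) - 708594) - 3216158)/(-2508083 + 2058630) = ((-1702866 - 708594) - 3216158)/(-449453) = (-2411460 - 3216158)*(-1/449453) = -5627618*(-1/449453) = 5627618/449453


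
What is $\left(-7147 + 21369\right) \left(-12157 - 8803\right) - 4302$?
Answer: $-298097422$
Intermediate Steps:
$\left(-7147 + 21369\right) \left(-12157 - 8803\right) - 4302 = 14222 \left(-20960\right) - 4302 = -298093120 - 4302 = -298097422$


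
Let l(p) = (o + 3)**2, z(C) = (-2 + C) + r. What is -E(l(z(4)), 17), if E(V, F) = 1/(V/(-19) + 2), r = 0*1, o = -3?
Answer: -1/2 ≈ -0.50000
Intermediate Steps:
r = 0
z(C) = -2 + C (z(C) = (-2 + C) + 0 = -2 + C)
l(p) = 0 (l(p) = (-3 + 3)**2 = 0**2 = 0)
E(V, F) = 1/(2 - V/19) (E(V, F) = 1/(V*(-1/19) + 2) = 1/(-V/19 + 2) = 1/(2 - V/19))
-E(l(z(4)), 17) = -(-19)/(-38 + 0) = -(-19)/(-38) = -(-19)*(-1)/38 = -1*1/2 = -1/2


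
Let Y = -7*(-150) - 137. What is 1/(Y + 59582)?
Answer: 1/60495 ≈ 1.6530e-5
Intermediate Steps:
Y = 913 (Y = 1050 - 137 = 913)
1/(Y + 59582) = 1/(913 + 59582) = 1/60495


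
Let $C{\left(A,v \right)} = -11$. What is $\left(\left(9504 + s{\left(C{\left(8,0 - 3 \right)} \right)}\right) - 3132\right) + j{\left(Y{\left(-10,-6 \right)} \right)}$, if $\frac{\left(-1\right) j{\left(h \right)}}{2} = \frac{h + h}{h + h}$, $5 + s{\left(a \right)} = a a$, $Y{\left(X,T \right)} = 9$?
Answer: $6486$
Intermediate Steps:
$s{\left(a \right)} = -5 + a^{2}$ ($s{\left(a \right)} = -5 + a a = -5 + a^{2}$)
$j{\left(h \right)} = -2$ ($j{\left(h \right)} = - 2 \frac{h + h}{h + h} = - 2 \frac{2 h}{2 h} = - 2 \cdot 2 h \frac{1}{2 h} = \left(-2\right) 1 = -2$)
$\left(\left(9504 + s{\left(C{\left(8,0 - 3 \right)} \right)}\right) - 3132\right) + j{\left(Y{\left(-10,-6 \right)} \right)} = \left(\left(9504 - \left(5 - \left(-11\right)^{2}\right)\right) - 3132\right) - 2 = \left(\left(9504 + \left(-5 + 121\right)\right) - 3132\right) - 2 = \left(\left(9504 + 116\right) - 3132\right) - 2 = \left(9620 - 3132\right) - 2 = 6488 - 2 = 6486$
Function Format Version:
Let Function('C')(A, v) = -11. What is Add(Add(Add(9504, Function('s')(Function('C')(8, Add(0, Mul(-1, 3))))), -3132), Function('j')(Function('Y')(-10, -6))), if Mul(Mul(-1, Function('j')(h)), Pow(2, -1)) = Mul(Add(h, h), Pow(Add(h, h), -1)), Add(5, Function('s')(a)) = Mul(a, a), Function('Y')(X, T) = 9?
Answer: 6486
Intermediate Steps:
Function('s')(a) = Add(-5, Pow(a, 2)) (Function('s')(a) = Add(-5, Mul(a, a)) = Add(-5, Pow(a, 2)))
Function('j')(h) = -2 (Function('j')(h) = Mul(-2, Mul(Add(h, h), Pow(Add(h, h), -1))) = Mul(-2, Mul(Mul(2, h), Pow(Mul(2, h), -1))) = Mul(-2, Mul(Mul(2, h), Mul(Rational(1, 2), Pow(h, -1)))) = Mul(-2, 1) = -2)
Add(Add(Add(9504, Function('s')(Function('C')(8, Add(0, Mul(-1, 3))))), -3132), Function('j')(Function('Y')(-10, -6))) = Add(Add(Add(9504, Add(-5, Pow(-11, 2))), -3132), -2) = Add(Add(Add(9504, Add(-5, 121)), -3132), -2) = Add(Add(Add(9504, 116), -3132), -2) = Add(Add(9620, -3132), -2) = Add(6488, -2) = 6486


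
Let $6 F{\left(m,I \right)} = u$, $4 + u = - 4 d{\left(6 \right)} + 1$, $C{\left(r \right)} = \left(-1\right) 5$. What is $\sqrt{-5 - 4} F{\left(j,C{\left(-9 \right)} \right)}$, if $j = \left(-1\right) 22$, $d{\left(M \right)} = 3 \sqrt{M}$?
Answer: $i \left(- \frac{3}{2} - 6 \sqrt{6}\right) \approx - 16.197 i$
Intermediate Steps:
$j = -22$
$C{\left(r \right)} = -5$
$u = -3 - 12 \sqrt{6}$ ($u = -4 + \left(- 4 \cdot 3 \sqrt{6} + 1\right) = -4 + \left(- 12 \sqrt{6} + 1\right) = -4 + \left(1 - 12 \sqrt{6}\right) = -3 - 12 \sqrt{6} \approx -32.394$)
$F{\left(m,I \right)} = - \frac{1}{2} - 2 \sqrt{6}$ ($F{\left(m,I \right)} = \frac{-3 - 12 \sqrt{6}}{6} = - \frac{1}{2} - 2 \sqrt{6}$)
$\sqrt{-5 - 4} F{\left(j,C{\left(-9 \right)} \right)} = \sqrt{-5 - 4} \left(- \frac{1}{2} - 2 \sqrt{6}\right) = \sqrt{-9} \left(- \frac{1}{2} - 2 \sqrt{6}\right) = 3 i \left(- \frac{1}{2} - 2 \sqrt{6}\right)$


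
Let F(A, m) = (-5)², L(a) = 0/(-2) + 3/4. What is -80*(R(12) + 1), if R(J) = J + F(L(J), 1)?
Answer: -3040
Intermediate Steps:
L(a) = ¾ (L(a) = 0*(-½) + 3*(¼) = 0 + ¾ = ¾)
F(A, m) = 25
R(J) = 25 + J (R(J) = J + 25 = 25 + J)
-80*(R(12) + 1) = -80*((25 + 12) + 1) = -80*(37 + 1) = -80*38 = -3040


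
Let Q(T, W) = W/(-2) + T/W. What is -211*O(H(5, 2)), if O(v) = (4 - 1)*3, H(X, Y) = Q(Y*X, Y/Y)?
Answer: -1899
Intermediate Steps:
Q(T, W) = -W/2 + T/W (Q(T, W) = W*(-½) + T/W = -W/2 + T/W)
H(X, Y) = -½ + X*Y (H(X, Y) = -Y/(2*Y) + (Y*X)/((Y/Y)) = -½*1 + (X*Y)/1 = -½ + (X*Y)*1 = -½ + X*Y)
O(v) = 9 (O(v) = 3*3 = 9)
-211*O(H(5, 2)) = -211*9 = -1899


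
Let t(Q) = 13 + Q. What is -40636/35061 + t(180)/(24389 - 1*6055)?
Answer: -738253651/642808374 ≈ -1.1485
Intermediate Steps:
-40636/35061 + t(180)/(24389 - 1*6055) = -40636/35061 + (13 + 180)/(24389 - 1*6055) = -40636*1/35061 + 193/(24389 - 6055) = -40636/35061 + 193/18334 = -738253651/642808374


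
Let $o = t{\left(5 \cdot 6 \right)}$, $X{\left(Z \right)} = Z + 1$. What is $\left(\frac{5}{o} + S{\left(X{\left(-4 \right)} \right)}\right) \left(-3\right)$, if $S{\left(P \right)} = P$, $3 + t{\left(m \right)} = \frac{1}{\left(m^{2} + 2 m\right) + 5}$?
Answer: $\frac{40521}{2894} \approx 14.002$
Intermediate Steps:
$X{\left(Z \right)} = 1 + Z$
$t{\left(m \right)} = -3 + \frac{1}{5 + m^{2} + 2 m}$ ($t{\left(m \right)} = -3 + \frac{1}{\left(m^{2} + 2 m\right) + 5} = -3 + \frac{1}{5 + m^{2} + 2 m}$)
$o = - \frac{2894}{965}$ ($o = \frac{-14 - 6 \cdot 5 \cdot 6 - 3 \left(5 \cdot 6\right)^{2}}{5 + \left(5 \cdot 6\right)^{2} + 2 \cdot 5 \cdot 6} = \frac{-14 - 180 - 3 \cdot 30^{2}}{5 + 30^{2} + 2 \cdot 30} = \frac{-14 - 180 - 2700}{5 + 900 + 60} = \frac{-14 - 180 - 2700}{965} = \frac{1}{965} \left(-2894\right) = - \frac{2894}{965} \approx -2.999$)
$\left(\frac{5}{o} + S{\left(X{\left(-4 \right)} \right)}\right) \left(-3\right) = \left(\frac{5}{- \frac{2894}{965}} + \left(1 - 4\right)\right) \left(-3\right) = \left(5 \left(- \frac{965}{2894}\right) - 3\right) \left(-3\right) = \left(- \frac{4825}{2894} - 3\right) \left(-3\right) = \left(- \frac{13507}{2894}\right) \left(-3\right) = \frac{40521}{2894}$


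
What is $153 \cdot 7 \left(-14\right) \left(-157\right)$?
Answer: $2354058$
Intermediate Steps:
$153 \cdot 7 \left(-14\right) \left(-157\right) = 153 \left(-98\right) \left(-157\right) = \left(-14994\right) \left(-157\right) = 2354058$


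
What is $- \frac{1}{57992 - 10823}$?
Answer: $- \frac{1}{47169} \approx -2.12 \cdot 10^{-5}$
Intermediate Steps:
$- \frac{1}{57992 - 10823} = - \frac{1}{47169}$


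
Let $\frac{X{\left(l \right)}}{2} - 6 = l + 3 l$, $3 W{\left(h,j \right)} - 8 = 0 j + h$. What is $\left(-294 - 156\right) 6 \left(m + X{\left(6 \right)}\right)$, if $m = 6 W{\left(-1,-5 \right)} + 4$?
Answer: $-210600$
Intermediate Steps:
$W{\left(h,j \right)} = \frac{8}{3} + \frac{h}{3}$ ($W{\left(h,j \right)} = \frac{8}{3} + \frac{0 j + h}{3} = \frac{8}{3} + \frac{0 + h}{3} = \frac{8}{3} + \frac{h}{3}$)
$X{\left(l \right)} = 12 + 8 l$ ($X{\left(l \right)} = 12 + 2 \left(l + 3 l\right) = 12 + 2 \cdot 4 l = 12 + 8 l$)
$m = 18$ ($m = 6 \left(\frac{8}{3} + \frac{1}{3} \left(-1\right)\right) + 4 = 6 \left(\frac{8}{3} - \frac{1}{3}\right) + 4 = 6 \cdot \frac{7}{3} + 4 = 14 + 4 = 18$)
$\left(-294 - 156\right) 6 \left(m + X{\left(6 \right)}\right) = \left(-294 - 156\right) 6 \left(18 + \left(12 + 8 \cdot 6\right)\right) = \left(-294 - 156\right) 6 \left(18 + \left(12 + 48\right)\right) = - 450 \cdot 6 \left(18 + 60\right) = - 450 \cdot 6 \cdot 78 = \left(-450\right) 468 = -210600$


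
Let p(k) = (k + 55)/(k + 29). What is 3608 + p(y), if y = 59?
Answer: 158809/44 ≈ 3609.3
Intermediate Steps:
p(k) = (55 + k)/(29 + k)
3608 + p(y) = 3608 + (55 + 59)/(29 + 59) = 3608 + 114/88 = 3608 + (1/88)*114 = 3608 + 57/44 = 158809/44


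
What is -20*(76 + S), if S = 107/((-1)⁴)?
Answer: -3660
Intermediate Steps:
S = 107 (S = 107/1 = 107*1 = 107)
-20*(76 + S) = -20*(76 + 107) = -20*183 = -3660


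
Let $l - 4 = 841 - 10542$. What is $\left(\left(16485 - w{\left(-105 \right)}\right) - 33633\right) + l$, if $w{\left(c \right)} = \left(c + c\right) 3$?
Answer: $-26215$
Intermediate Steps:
$l = -9697$ ($l = 4 + \left(841 - 10542\right) = 4 - 9701 = -9697$)
$w{\left(c \right)} = 6 c$ ($w{\left(c \right)} = 2 c 3 = 6 c$)
$\left(\left(16485 - w{\left(-105 \right)}\right) - 33633\right) + l = \left(\left(16485 - 6 \left(-105\right)\right) - 33633\right) - 9697 = \left(\left(16485 - -630\right) - 33633\right) - 9697 = \left(\left(16485 + 630\right) - 33633\right) - 9697 = \left(17115 - 33633\right) - 9697 = -16518 - 9697 = -26215$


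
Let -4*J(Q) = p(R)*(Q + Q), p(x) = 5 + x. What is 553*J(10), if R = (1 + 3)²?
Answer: -58065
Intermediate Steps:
R = 16 (R = 4² = 16)
J(Q) = -21*Q/2 (J(Q) = -(5 + 16)*(Q + Q)/4 = -21*2*Q/4 = -21*Q/2)
553*J(10) = 553*(-21/2*10) = 553*(-105) = -58065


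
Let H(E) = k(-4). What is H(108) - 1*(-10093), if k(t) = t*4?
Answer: 10077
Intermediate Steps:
k(t) = 4*t
H(E) = -16 (H(E) = 4*(-4) = -16)
H(108) - 1*(-10093) = -16 - 1*(-10093) = -16 + 10093 = 10077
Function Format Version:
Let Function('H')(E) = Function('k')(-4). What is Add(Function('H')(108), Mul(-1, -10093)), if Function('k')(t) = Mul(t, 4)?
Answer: 10077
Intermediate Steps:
Function('k')(t) = Mul(4, t)
Function('H')(E) = -16 (Function('H')(E) = Mul(4, -4) = -16)
Add(Function('H')(108), Mul(-1, -10093)) = Add(-16, Mul(-1, -10093)) = Add(-16, 10093) = 10077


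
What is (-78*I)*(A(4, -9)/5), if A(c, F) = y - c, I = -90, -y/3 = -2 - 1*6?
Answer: 28080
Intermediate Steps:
y = 24 (y = -3*(-2 - 1*6) = -3*(-2 - 6) = -3*(-8) = 24)
A(c, F) = 24 - c
(-78*I)*(A(4, -9)/5) = (-78*(-90))*((24 - 1*4)/5) = 7020*((24 - 4)*(1/5)) = 7020*(20*(1/5)) = 7020*4 = 28080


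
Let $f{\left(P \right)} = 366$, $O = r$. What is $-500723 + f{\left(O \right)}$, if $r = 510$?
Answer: $-500357$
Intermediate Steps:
$O = 510$
$-500723 + f{\left(O \right)} = -500723 + 366 = -500357$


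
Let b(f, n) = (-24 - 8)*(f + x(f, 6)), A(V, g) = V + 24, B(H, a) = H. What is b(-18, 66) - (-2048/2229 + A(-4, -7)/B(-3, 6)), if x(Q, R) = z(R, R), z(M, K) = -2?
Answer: 481156/743 ≈ 647.59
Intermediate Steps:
x(Q, R) = -2
A(V, g) = 24 + V
b(f, n) = 64 - 32*f (b(f, n) = (-24 - 8)*(f - 2) = -32*(-2 + f) = 64 - 32*f)
b(-18, 66) - (-2048/2229 + A(-4, -7)/B(-3, 6)) = (64 - 32*(-18)) - (-2048/2229 + (24 - 4)/(-3)) = (64 + 576) - (-2048*1/2229 + 20*(-⅓)) = 640 - (-2048/2229 - 20/3) = 640 - 1*(-5636/743) = 640 + 5636/743 = 481156/743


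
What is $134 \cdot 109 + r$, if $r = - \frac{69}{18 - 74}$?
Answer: $\frac{818005}{56} \approx 14607.0$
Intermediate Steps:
$r = \frac{69}{56}$ ($r = - \frac{69}{18 - 74} = - \frac{69}{-56} = \left(-69\right) \left(- \frac{1}{56}\right) = \frac{69}{56} \approx 1.2321$)
$134 \cdot 109 + r = 134 \cdot 109 + \frac{69}{56} = 14606 + \frac{69}{56} = \frac{818005}{56}$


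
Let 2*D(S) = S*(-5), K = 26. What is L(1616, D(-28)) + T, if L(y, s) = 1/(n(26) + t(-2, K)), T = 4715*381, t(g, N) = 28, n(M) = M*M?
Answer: 1264676161/704 ≈ 1.7964e+6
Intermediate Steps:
n(M) = M**2
D(S) = -5*S/2 (D(S) = (S*(-5))/2 = (-5*S)/2 = -5*S/2)
T = 1796415
L(y, s) = 1/704 (L(y, s) = 1/(26**2 + 28) = 1/(676 + 28) = 1/704)
L(1616, D(-28)) + T = 1/704 + 1796415 = 1264676161/704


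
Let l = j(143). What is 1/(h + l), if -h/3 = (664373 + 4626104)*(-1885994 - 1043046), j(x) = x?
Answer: 1/46488056256383 ≈ 2.1511e-14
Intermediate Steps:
l = 143
h = 46488056256240 (h = -3*(664373 + 4626104)*(-1885994 - 1043046) = -15871431*(-2929040) = -3*(-15496018752080) = 46488056256240)
1/(h + l) = 1/(46488056256240 + 143) = 1/46488056256383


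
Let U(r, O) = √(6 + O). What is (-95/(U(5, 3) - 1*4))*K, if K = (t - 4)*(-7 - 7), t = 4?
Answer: 0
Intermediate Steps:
K = 0 (K = (4 - 4)*(-7 - 7) = 0*(-14) = 0)
(-95/(U(5, 3) - 1*4))*K = -95/(√(6 + 3) - 1*4)*0 = -95/(√9 - 4)*0 = -95/(3 - 4)*0 = -95/(-1)*0 = -95*(-1)*0 = -5*(-19)*0 = 95*0 = 0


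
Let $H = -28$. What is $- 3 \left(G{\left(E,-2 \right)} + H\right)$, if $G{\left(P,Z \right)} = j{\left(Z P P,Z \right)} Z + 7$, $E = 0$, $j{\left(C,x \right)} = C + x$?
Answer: $51$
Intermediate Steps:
$G{\left(P,Z \right)} = 7 + Z \left(Z + Z P^{2}\right)$ ($G{\left(P,Z \right)} = \left(Z P P + Z\right) Z + 7 = \left(P Z P + Z\right) Z + 7 = \left(Z P^{2} + Z\right) Z + 7 = \left(Z + Z P^{2}\right) Z + 7 = Z \left(Z + Z P^{2}\right) + 7 = 7 + Z \left(Z + Z P^{2}\right)$)
$- 3 \left(G{\left(E,-2 \right)} + H\right) = - 3 \left(\left(7 + \left(-2\right)^{2} \left(1 + 0^{2}\right)\right) - 28\right) = - 3 \left(\left(7 + 4 \left(1 + 0\right)\right) - 28\right) = - 3 \left(\left(7 + 4 \cdot 1\right) - 28\right) = - 3 \left(\left(7 + 4\right) - 28\right) = - 3 \left(11 - 28\right) = \left(-3\right) \left(-17\right) = 51$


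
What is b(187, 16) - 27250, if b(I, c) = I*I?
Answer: 7719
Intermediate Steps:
b(I, c) = I²
b(187, 16) - 27250 = 187² - 27250 = 34969 - 27250 = 7719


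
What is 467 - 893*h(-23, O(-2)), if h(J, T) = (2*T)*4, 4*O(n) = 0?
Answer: 467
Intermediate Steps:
O(n) = 0 (O(n) = (¼)*0 = 0)
h(J, T) = 8*T
467 - 893*h(-23, O(-2)) = 467 - 7144*0 = 467 - 893*0 = 467 + 0 = 467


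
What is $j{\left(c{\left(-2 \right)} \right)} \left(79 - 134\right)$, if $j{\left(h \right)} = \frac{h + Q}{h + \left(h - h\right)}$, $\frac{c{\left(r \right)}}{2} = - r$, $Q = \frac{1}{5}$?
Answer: $- \frac{231}{4} \approx -57.75$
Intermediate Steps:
$Q = \frac{1}{5} \approx 0.2$
$c{\left(r \right)} = - 2 r$ ($c{\left(r \right)} = 2 \left(- r\right) = - 2 r$)
$j{\left(h \right)} = \frac{\frac{1}{5} + h}{h}$ ($j{\left(h \right)} = \frac{h + \frac{1}{5}}{h + \left(h - h\right)} = \frac{\frac{1}{5} + h}{h + 0} = \frac{\frac{1}{5} + h}{h}$)
$j{\left(c{\left(-2 \right)} \right)} \left(79 - 134\right) = \frac{\frac{1}{5} - -4}{\left(-2\right) \left(-2\right)} \left(79 - 134\right) = \frac{\frac{1}{5} + 4}{4} \left(-55\right) = \frac{1}{4} \cdot \frac{21}{5} \left(-55\right) = \frac{21}{20} \left(-55\right) = - \frac{231}{4}$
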